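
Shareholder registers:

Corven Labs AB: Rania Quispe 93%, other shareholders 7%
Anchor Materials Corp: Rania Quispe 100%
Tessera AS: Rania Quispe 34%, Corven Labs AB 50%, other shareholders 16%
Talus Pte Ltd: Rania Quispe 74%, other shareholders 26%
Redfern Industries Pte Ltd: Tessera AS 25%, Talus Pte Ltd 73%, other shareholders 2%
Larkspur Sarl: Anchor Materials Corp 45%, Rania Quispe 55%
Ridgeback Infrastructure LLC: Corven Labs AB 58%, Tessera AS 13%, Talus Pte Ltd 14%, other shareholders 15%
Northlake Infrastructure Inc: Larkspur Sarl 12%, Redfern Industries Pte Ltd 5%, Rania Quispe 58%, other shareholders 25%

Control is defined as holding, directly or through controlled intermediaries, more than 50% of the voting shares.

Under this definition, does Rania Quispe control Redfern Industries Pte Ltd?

Rania holds 93% of Corven, so Rania controls Corven.
Rania and Corven together hold 34% + 50% = 84% of Tessera, so Rania controls Tessera.
Rania holds 74% of Talus, so Rania controls Talus.
Tessera and Talus together hold 25% + 73% = 98% of Redfern, so Rania controls Redfern.

Yes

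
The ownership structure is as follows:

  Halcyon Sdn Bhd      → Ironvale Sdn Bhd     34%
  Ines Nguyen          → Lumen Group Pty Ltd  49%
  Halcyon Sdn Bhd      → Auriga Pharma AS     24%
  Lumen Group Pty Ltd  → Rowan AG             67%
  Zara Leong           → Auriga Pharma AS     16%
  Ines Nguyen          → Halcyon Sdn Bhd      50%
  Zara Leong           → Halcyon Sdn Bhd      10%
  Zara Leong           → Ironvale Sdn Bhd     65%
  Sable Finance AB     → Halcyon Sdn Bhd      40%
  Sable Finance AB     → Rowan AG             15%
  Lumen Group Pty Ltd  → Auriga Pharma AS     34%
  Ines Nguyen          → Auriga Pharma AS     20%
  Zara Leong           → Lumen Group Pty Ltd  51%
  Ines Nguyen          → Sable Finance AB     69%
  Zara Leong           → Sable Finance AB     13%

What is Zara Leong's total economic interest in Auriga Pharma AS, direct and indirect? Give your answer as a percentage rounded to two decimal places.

36.99%

Zara reaches Auriga along 4 paths.
Via Lumen: 51% × 34% = 17.34%.
Via Sable → Halcyon: 13% × 40% × 24% = 1.248%.
Via Halcyon: 10% × 24% = 2.4%.
Direct stake: 16% = 16%.
Total: 17.34% + 1.248% + 2.4% + 16% = 36.988%.
Rounded: 36.99%.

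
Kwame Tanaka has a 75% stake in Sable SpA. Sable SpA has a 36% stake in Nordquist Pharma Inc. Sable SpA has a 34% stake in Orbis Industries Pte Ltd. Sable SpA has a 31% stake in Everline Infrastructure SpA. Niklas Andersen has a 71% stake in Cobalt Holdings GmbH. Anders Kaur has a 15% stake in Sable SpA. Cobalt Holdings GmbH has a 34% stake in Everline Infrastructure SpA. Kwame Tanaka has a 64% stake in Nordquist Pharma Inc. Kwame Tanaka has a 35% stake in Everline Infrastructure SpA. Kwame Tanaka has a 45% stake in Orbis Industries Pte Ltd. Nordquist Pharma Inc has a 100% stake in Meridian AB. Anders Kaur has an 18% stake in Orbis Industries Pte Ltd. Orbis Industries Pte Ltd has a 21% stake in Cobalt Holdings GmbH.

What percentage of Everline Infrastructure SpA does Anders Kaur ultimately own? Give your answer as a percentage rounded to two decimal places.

6.30%

Anders reaches Everline along 3 paths.
Via Sable: 15% × 31% = 4.65%.
Via Sable → Orbis → Cobalt: 15% × 34% × 21% × 34% = 0.36414%.
Via Orbis → Cobalt: 18% × 21% × 34% = 1.2852%.
Total: 4.65% + 0.36414% + 1.2852% = 6.29934%.
Rounded: 6.30%.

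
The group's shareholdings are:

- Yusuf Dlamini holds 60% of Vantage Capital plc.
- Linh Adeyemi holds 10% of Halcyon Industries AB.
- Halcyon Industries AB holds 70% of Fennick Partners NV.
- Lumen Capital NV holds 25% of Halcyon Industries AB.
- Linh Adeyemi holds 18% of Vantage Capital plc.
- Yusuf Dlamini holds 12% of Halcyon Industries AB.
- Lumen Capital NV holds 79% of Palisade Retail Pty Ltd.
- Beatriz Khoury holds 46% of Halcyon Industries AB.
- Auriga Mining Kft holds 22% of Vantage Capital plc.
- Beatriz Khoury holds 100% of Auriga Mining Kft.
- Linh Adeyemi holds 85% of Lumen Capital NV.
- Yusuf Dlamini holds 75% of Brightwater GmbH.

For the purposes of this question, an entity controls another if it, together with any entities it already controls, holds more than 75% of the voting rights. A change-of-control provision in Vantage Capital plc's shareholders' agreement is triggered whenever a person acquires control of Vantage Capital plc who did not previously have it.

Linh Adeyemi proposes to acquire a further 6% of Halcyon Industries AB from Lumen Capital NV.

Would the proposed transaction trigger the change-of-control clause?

No

The purchase adds only to Linh's holdings (Lumen's stake shrinks), so Linh is the only person who could newly come to control Vantage.
Linh holds 85% of Lumen, so Linh controls Lumen.
Lumen holds 79% of Palisade, so Linh controls Palisade.
In Vantage, Linh's side holds only 18%, not > 75%.
So before the transaction, Linh does not control Vantage.
After the purchase, Linh's direct stake in Halcyon rises to 10% + 6% = 16%, and Lumen's stake falls to 19%.
Linh's side now holds 19% + 16% = 35% of Halcyon, not > 75%, so Linh still does not control Halcyon.
After the transaction, Linh's side holds 18% of Vantage, not > 75%, so Linh still does not control Vantage.
No new person acquires control, so the clause is not triggered.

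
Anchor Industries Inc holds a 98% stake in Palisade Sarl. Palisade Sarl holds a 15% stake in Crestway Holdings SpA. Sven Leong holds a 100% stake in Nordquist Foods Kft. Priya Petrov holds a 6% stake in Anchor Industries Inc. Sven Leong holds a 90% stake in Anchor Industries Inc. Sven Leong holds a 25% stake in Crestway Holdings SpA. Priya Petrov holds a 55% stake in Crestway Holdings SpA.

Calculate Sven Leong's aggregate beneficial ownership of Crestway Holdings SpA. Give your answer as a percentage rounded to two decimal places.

38.23%

Sven reaches Crestway along 2 paths.
Direct stake: 25% = 25%.
Via Anchor → Palisade: 90% × 98% × 15% = 13.23%.
Total: 25% + 13.23% = 38.23%.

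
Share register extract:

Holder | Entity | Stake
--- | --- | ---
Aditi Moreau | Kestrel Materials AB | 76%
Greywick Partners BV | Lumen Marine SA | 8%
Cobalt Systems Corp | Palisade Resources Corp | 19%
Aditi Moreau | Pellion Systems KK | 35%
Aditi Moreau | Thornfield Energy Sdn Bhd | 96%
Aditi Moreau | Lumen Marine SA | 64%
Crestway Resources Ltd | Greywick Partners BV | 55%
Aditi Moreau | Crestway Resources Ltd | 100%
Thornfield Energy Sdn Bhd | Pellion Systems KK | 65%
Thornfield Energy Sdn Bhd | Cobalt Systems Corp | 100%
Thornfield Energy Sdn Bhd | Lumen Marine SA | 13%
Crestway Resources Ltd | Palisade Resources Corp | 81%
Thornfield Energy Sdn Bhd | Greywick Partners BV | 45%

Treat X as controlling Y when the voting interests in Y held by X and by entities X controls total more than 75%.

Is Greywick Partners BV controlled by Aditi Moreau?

Yes

Aditi holds 96% of Thornfield, so Aditi controls Thornfield.
Aditi holds 100% of Crestway, so Aditi controls Crestway.
Crestway and Thornfield together hold 55% + 45% = 100% of Greywick, so Aditi controls Greywick.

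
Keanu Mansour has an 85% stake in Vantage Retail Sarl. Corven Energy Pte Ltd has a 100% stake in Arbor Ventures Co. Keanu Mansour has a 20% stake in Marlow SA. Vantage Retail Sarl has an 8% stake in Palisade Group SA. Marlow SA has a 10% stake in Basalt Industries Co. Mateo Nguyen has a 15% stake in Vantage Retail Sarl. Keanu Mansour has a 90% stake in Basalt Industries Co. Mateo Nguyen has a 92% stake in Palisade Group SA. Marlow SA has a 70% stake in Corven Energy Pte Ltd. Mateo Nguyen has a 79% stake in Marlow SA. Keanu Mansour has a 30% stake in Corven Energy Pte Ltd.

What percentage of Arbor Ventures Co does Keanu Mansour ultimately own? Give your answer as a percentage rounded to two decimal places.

Keanu reaches Arbor along 2 paths.
Via Marlow → Corven: 20% × 70% × 100% = 14%.
Via Corven: 30% × 100% = 30%.
Total: 14% + 30% = 44%.
Rounded: 44.00%.

44.00%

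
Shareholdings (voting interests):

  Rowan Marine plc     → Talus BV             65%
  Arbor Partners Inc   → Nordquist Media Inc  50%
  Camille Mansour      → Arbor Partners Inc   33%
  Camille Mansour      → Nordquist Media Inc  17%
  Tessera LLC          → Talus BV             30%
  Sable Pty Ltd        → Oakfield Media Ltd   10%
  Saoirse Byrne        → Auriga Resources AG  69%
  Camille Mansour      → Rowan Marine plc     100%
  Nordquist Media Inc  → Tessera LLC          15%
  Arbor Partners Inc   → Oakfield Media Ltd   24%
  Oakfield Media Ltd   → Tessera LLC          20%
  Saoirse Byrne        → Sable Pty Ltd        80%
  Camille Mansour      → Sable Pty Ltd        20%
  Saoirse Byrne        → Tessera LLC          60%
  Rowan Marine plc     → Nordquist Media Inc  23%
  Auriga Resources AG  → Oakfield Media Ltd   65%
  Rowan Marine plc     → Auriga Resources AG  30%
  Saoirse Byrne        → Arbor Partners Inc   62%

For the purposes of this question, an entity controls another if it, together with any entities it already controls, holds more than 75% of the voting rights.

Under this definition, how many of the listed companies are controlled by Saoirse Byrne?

1

Saoirse holds 80% of Sable, so Saoirse controls Sable.
No other company's threshold is met.
Saoirse controls 1 company.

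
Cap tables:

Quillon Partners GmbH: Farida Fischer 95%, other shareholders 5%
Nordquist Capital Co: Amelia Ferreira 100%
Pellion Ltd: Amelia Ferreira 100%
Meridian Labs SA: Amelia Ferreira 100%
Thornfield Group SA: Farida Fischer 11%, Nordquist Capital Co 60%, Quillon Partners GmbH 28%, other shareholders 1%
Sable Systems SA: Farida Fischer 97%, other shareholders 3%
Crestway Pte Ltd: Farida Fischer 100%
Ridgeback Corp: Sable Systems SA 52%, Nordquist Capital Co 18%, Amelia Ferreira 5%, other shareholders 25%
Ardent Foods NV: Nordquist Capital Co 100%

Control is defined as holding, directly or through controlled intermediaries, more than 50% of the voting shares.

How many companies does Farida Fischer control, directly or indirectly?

Farida holds 95% of Quillon, so Farida controls Quillon.
Farida holds 97% of Sable, so Farida controls Sable.
Farida holds 100% of Crestway, so Farida controls Crestway.
Sable holds 52% of Ridgeback, so Farida controls Ridgeback.
No other company's threshold is met.
Farida controls 4 companies.

4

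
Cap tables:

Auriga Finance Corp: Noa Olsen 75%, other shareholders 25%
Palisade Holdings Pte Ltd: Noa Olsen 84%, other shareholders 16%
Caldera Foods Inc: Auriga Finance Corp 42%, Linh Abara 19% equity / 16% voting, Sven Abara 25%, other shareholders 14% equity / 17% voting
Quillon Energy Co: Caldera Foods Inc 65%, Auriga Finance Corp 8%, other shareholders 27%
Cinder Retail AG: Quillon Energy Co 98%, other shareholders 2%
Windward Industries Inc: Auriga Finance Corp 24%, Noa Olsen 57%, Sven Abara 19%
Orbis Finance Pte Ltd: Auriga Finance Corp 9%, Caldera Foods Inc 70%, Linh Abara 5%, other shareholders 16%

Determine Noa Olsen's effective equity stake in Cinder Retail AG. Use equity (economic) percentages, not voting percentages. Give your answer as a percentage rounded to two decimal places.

Noa reaches Cinder along 2 paths.
Via Auriga → Caldera → Quillon: 75% × 42% × 65% × 98% = 20.0655%.
Via Auriga → Quillon: 75% × 8% × 98% = 5.88%.
Total: 20.0655% + 5.88% = 25.9455%.
Rounded: 25.95%.

25.95%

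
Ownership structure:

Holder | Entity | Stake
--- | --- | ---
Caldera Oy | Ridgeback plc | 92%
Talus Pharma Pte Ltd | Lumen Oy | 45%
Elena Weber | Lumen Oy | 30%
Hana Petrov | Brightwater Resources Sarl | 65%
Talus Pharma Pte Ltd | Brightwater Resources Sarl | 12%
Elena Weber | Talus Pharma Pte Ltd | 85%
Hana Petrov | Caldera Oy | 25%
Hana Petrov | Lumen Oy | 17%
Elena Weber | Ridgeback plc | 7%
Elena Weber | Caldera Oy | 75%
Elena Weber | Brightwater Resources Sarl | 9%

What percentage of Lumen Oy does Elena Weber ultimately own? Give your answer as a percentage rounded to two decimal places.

Elena reaches Lumen along 2 paths.
Via Talus: 85% × 45% = 38.25%.
Direct stake: 30% = 30%.
Total: 38.25% + 30% = 68.25%.

68.25%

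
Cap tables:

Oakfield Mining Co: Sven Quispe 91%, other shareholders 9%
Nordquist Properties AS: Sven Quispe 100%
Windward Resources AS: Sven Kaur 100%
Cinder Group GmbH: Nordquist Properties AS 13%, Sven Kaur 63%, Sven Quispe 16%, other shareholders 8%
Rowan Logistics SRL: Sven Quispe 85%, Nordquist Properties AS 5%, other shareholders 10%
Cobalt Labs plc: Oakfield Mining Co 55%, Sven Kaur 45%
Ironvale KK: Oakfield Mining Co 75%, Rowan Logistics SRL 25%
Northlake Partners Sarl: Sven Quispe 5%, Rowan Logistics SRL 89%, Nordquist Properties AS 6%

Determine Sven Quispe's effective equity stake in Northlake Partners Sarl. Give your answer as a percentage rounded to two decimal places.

Sven Quispe reaches Northlake along 4 paths.
Direct stake: 5% = 5%.
Via Rowan: 85% × 89% = 75.65%.
Via Nordquist → Rowan: 100% × 5% × 89% = 4.45%.
Via Nordquist: 100% × 6% = 6%.
Total: 5% + 75.65% + 4.45% + 6% = 91.1%.
Rounded: 91.10%.

91.10%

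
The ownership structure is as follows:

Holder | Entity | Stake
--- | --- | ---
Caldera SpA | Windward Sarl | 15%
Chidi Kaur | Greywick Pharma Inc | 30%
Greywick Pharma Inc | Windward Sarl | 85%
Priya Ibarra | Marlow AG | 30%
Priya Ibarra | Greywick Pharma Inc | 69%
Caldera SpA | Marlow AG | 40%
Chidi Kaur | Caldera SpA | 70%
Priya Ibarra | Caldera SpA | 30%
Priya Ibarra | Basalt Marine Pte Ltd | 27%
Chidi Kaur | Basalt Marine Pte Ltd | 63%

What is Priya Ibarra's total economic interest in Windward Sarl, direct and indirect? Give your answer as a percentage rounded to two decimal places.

Priya reaches Windward along 2 paths.
Via Greywick: 69% × 85% = 58.65%.
Via Caldera: 30% × 15% = 4.5%.
Total: 58.65% + 4.5% = 63.15%.

63.15%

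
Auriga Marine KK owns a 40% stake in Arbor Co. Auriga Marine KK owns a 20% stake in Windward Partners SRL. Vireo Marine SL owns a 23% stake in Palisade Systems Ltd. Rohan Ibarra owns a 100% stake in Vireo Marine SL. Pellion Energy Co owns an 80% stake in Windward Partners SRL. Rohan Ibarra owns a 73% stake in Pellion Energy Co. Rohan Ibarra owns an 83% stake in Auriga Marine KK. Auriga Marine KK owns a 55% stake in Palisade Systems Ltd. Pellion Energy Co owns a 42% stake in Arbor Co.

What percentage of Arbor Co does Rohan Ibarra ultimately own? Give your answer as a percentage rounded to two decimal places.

Rohan reaches Arbor along 2 paths.
Via Auriga: 83% × 40% = 33.2%.
Via Pellion: 73% × 42% = 30.66%.
Total: 33.2% + 30.66% = 63.86%.

63.86%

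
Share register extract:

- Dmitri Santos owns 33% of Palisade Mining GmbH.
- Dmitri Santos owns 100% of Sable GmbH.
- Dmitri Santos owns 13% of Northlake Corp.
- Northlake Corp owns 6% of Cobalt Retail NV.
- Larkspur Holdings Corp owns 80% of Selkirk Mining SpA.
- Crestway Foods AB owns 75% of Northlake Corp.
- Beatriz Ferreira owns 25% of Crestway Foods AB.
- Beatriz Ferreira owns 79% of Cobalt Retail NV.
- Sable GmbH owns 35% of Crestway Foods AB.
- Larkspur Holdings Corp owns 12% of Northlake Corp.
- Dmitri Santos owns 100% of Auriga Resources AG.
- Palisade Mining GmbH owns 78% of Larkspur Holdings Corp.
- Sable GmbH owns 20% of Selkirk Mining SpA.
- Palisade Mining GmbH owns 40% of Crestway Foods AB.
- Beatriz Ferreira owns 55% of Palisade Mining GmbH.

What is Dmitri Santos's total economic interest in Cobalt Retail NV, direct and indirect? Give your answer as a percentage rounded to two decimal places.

Dmitri reaches Cobalt along 4 paths.
Via Sable → Crestway → Northlake: 100% × 35% × 75% × 6% = 1.575%.
Via Palisade → Crestway → Northlake: 33% × 40% × 75% × 6% = 0.594%.
Via Northlake: 13% × 6% = 0.78%.
Via Palisade → Larkspur → Northlake: 33% × 78% × 12% × 6% = 0.185328%.
Total: 1.575% + 0.594% + 0.78% + 0.185328% = 3.134328%.
Rounded: 3.13%.

3.13%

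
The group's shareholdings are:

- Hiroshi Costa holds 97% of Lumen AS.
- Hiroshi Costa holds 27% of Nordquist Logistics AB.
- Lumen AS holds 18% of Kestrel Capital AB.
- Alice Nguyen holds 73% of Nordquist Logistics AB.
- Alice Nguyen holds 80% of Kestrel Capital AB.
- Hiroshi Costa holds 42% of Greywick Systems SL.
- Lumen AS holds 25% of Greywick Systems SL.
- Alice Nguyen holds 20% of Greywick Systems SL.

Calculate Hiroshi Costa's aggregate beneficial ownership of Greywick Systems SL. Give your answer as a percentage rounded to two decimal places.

Hiroshi reaches Greywick along 2 paths.
Direct stake: 42% = 42%.
Via Lumen: 97% × 25% = 24.25%.
Total: 42% + 24.25% = 66.25%.

66.25%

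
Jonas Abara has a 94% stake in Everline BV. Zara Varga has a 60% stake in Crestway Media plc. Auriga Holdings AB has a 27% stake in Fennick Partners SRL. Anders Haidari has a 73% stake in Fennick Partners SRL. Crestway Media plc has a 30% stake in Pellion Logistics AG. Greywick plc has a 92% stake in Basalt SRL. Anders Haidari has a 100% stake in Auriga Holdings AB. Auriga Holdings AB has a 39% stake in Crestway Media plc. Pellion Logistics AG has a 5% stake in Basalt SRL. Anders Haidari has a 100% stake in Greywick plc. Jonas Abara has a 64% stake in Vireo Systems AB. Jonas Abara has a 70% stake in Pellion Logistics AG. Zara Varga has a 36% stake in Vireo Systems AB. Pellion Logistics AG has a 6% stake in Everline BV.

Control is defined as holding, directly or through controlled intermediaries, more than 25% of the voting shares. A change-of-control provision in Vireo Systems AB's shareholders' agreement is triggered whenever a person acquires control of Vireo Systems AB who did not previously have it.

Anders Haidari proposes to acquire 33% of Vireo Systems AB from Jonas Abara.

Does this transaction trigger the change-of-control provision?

Yes

The purchase adds only to Anders's holdings (Jonas's stake shrinks), so Anders is the only person who could newly come to control Vireo.
Anders holds 100% of Auriga, so Anders controls Auriga.
Anders holds 100% of Greywick, so Anders controls Greywick.
Auriga holds 39% of Crestway, so Anders controls Crestway.
Crestway holds 30% of Pellion, so Anders controls Pellion.
Anders and Auriga together hold 73% + 27% = 100% of Fennick, so Anders controls Fennick.
Greywick and Pellion together hold 92% + 5% = 97% of Basalt, so Anders controls Basalt.
Neither Anders nor any entity Anders controls holds any voting interest in Vireo.
So before the transaction, Anders does not control Vireo.
After the purchase, Anders holds 33% of Vireo directly, and Jonas's stake falls to 31%.
Anders holds 33% of Vireo, so Anders controls Vireo.
Anders did not control Vireo before and does after, so the clause is triggered.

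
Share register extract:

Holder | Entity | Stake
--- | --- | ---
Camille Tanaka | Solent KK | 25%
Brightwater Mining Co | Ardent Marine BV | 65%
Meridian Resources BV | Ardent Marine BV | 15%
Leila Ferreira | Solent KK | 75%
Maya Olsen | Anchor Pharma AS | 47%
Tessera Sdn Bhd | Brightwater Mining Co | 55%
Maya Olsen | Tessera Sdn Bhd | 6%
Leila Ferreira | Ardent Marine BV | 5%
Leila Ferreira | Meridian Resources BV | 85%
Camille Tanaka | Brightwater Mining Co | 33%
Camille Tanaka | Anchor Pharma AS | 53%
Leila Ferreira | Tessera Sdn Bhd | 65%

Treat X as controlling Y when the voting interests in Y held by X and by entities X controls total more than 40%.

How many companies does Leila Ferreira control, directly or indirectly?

5

Leila holds 75% of Solent, so Leila controls Solent.
Leila holds 65% of Tessera, so Leila controls Tessera.
Tessera holds 55% of Brightwater, so Leila controls Brightwater.
Leila holds 85% of Meridian, so Leila controls Meridian.
Brightwater and Leila and Meridian together hold 65% + 5% + 15% = 85% of Ardent, so Leila controls Ardent.
No other company's threshold is met.
Leila controls 5 companies.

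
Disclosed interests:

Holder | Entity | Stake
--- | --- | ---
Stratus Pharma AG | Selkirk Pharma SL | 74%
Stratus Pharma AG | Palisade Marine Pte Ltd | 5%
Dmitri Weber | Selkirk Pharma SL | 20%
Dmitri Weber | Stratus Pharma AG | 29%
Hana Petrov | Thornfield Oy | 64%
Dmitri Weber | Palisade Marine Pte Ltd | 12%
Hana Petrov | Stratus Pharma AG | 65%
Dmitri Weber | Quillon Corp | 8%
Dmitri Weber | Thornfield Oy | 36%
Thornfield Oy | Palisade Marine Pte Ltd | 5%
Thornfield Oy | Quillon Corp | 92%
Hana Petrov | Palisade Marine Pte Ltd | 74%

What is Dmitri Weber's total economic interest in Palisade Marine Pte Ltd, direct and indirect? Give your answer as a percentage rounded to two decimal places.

Dmitri reaches Palisade along 3 paths.
Via Stratus: 29% × 5% = 1.45%.
Via Thornfield: 36% × 5% = 1.8%.
Direct stake: 12% = 12%.
Total: 1.45% + 1.8% + 12% = 15.25%.

15.25%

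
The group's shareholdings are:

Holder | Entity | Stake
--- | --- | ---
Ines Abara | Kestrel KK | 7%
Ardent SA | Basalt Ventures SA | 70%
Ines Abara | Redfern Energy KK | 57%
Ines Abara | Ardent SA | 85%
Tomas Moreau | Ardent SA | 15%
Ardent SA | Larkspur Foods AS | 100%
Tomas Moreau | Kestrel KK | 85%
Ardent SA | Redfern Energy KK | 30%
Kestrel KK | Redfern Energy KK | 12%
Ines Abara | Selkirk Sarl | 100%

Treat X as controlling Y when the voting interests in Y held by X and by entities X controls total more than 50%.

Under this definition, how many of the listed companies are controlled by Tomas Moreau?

1

Tomas holds 85% of Kestrel, so Tomas controls Kestrel.
No other company's threshold is met.
Tomas controls 1 company.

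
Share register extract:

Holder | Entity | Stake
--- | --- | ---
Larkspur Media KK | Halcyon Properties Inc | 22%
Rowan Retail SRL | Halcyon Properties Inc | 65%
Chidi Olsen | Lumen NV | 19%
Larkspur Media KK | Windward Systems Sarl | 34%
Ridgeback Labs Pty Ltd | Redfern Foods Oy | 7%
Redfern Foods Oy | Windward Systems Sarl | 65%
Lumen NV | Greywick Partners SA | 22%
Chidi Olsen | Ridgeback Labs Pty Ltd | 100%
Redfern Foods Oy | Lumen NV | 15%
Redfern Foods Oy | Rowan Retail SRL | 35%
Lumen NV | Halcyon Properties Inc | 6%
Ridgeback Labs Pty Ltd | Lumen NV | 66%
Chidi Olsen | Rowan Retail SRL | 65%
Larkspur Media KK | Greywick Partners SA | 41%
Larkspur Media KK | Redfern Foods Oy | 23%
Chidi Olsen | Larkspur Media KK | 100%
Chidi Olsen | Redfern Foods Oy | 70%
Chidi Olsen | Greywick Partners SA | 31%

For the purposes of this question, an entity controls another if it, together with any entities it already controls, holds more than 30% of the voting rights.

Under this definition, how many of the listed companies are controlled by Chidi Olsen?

8

Chidi holds 100% of Larkspur, so Chidi controls Larkspur.
Chidi holds 100% of Ridgeback, so Chidi controls Ridgeback.
Larkspur and Ridgeback and Chidi together hold 23% + 7% + 70% = 100% of Redfern, so Chidi controls Redfern.
Chidi and Ridgeback and Redfern together hold 19% + 66% + 15% = 100% of Lumen, so Chidi controls Lumen.
Chidi and Redfern together hold 65% + 35% = 100% of Rowan, so Chidi controls Rowan.
Chidi and Lumen and Larkspur together hold 31% + 22% + 41% = 94% of Greywick, so Chidi controls Greywick.
Rowan and Larkspur and Lumen together hold 65% + 22% + 6% = 93% of Halcyon, so Chidi controls Halcyon.
Larkspur and Redfern together hold 34% + 65% = 99% of Windward, so Chidi controls Windward.
Chidi controls 8 companies.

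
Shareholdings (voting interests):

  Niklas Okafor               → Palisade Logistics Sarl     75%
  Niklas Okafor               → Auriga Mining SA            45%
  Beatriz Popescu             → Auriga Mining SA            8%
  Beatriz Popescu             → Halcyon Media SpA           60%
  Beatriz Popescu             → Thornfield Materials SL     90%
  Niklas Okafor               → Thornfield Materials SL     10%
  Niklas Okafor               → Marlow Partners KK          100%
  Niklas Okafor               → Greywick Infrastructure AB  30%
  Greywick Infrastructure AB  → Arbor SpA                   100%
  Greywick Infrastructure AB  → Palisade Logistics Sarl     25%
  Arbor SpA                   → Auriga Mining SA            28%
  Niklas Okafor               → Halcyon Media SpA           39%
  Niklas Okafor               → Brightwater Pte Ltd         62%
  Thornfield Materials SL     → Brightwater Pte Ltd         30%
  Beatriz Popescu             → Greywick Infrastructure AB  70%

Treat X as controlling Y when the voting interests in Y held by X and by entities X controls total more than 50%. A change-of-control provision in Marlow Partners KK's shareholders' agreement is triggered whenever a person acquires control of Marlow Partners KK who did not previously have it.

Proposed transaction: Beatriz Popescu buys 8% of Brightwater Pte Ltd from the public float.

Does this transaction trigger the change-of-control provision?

The purchase changes only Beatriz's holdings, so Beatriz is the only person who could newly come to control Marlow.
Beatriz holds 90% of Thornfield, so Beatriz controls Thornfield.
Beatriz holds 60% of Halcyon, so Beatriz controls Halcyon.
Beatriz holds 70% of Greywick, so Beatriz controls Greywick.
Greywick holds 100% of Arbor, so Beatriz controls Arbor.
Neither Beatriz nor any entity Beatriz controls holds any voting interest in Marlow.
So before the transaction, Beatriz does not control Marlow.
After the purchase, Beatriz holds 8% of Brightwater directly.
Beatriz's side now holds 30% + 8% = 38% of Brightwater, not > 50%, so Beatriz still does not control Brightwater.
After the transaction, neither Beatriz nor any entity Beatriz controls holds a voting interest in Marlow, so Beatriz still does not control it.
No new person acquires control, so the clause is not triggered.

No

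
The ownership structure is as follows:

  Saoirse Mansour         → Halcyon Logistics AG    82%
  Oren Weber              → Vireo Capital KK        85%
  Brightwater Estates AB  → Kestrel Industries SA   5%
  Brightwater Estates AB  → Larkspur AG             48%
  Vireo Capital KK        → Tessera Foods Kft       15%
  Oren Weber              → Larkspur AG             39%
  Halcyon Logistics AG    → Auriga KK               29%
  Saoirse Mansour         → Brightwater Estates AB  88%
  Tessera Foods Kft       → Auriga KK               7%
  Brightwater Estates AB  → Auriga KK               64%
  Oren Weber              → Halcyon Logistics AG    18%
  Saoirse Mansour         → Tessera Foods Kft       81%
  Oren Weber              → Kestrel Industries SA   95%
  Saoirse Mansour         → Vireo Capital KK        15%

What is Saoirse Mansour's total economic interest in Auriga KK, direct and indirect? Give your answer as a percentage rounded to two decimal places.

85.93%

Saoirse reaches Auriga along 4 paths.
Via Tessera: 81% × 7% = 5.67%.
Via Vireo → Tessera: 15% × 15% × 7% = 0.1575%.
Via Brightwater: 88% × 64% = 56.32%.
Via Halcyon: 82% × 29% = 23.78%.
Total: 5.67% + 0.1575% + 56.32% + 23.78% = 85.9275%.
Rounded: 85.93%.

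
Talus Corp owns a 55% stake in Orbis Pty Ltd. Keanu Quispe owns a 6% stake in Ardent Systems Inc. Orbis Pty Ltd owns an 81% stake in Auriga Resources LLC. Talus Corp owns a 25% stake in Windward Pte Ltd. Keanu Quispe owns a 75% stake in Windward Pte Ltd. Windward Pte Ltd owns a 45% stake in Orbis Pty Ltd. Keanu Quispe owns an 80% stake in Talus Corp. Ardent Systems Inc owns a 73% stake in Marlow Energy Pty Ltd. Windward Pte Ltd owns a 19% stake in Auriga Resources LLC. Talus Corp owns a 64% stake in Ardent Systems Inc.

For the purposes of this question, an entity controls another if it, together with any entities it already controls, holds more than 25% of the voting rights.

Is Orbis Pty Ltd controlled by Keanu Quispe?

Keanu holds 80% of Talus, so Keanu controls Talus.
Talus and Keanu together hold 25% + 75% = 100% of Windward, so Keanu controls Windward.
Windward and Talus together hold 45% + 55% = 100% of Orbis, so Keanu controls Orbis.

Yes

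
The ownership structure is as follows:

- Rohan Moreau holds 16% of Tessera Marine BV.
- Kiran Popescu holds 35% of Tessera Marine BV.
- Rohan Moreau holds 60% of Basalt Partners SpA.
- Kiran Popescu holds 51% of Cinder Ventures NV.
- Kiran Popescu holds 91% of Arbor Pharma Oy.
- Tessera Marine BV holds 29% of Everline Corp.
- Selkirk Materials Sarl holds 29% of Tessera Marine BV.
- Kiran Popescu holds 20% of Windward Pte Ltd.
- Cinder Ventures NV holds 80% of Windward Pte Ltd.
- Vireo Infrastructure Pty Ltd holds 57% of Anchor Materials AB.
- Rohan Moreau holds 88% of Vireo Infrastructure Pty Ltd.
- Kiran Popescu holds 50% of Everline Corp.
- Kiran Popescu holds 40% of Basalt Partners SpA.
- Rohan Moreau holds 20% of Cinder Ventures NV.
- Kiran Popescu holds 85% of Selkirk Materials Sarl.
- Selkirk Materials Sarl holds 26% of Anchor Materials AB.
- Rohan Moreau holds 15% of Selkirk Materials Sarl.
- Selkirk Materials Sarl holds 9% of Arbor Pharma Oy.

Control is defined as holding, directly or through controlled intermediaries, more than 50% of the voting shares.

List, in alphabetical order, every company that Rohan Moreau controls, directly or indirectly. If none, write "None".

Rohan holds 88% of Vireo, so Rohan controls Vireo.
Vireo holds 57% of Anchor, so Rohan controls Anchor.
Rohan holds 60% of Basalt, so Rohan controls Basalt.
No other company's threshold is met.

Anchor Materials AB, Basalt Partners SpA, Vireo Infrastructure Pty Ltd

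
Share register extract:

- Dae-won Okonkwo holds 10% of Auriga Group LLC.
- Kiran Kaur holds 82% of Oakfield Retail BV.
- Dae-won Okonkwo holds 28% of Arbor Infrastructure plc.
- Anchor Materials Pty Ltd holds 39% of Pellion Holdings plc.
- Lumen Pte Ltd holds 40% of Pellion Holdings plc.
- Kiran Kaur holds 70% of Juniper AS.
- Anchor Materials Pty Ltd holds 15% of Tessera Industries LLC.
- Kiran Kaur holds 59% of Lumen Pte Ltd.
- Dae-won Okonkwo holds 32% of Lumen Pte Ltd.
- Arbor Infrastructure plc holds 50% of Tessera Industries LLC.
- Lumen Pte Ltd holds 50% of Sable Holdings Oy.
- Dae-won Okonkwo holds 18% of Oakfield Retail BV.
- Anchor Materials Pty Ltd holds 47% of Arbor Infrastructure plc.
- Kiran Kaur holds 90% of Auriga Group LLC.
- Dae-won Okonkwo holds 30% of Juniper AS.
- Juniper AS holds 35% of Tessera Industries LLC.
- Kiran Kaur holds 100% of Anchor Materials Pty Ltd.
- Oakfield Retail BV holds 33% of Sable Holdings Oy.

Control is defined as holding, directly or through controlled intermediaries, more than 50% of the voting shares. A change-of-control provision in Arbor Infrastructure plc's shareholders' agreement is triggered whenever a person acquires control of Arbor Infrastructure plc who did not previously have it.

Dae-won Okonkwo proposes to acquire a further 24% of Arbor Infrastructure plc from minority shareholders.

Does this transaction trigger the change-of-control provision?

The purchase changes only Dae-won's holdings, so Dae-won is the only person who could newly come to control Arbor.
Dae-won's largest direct stake is 32% in Lumen, which does not meet the threshold, so Dae-won controls no company.
In Arbor, Dae-won's side holds only 28%, not > 50%.
So before the transaction, Dae-won does not control Arbor.
After the purchase, Dae-won's direct stake in Arbor rises to 28% + 24% = 52%.
Dae-won holds 52% of Arbor, so Dae-won controls Arbor.
Dae-won did not control Arbor before and does after, so the clause is triggered.

Yes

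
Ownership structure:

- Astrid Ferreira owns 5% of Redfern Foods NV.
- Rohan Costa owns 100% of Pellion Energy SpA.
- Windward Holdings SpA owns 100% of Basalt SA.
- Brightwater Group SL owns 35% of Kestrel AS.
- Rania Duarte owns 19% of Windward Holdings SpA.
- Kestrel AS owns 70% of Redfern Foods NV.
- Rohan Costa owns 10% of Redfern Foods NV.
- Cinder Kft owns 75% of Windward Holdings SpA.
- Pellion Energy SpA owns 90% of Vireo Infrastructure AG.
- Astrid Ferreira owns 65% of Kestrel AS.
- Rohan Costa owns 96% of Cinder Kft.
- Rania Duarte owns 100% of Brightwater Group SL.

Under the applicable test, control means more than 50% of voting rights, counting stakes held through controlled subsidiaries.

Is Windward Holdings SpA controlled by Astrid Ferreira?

Astrid holds 65% of Kestrel, so Astrid controls Kestrel.
Kestrel and Astrid together hold 70% + 5% = 75% of Redfern, so Astrid controls Redfern.
Neither Astrid nor any entity Astrid controls holds any voting interest in Windward.
So Astrid does not control Windward.

No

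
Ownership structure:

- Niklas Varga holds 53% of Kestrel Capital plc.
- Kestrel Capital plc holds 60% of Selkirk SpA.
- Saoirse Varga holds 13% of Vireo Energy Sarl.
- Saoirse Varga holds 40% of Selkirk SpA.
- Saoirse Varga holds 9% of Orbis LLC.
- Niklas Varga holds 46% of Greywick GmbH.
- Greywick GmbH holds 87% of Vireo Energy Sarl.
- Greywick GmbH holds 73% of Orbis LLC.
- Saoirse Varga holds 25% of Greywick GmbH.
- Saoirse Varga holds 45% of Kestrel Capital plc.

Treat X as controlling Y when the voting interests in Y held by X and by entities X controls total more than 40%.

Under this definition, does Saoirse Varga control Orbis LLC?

Saoirse holds 45% of Kestrel, so Saoirse controls Kestrel.
Kestrel and Saoirse together hold 60% + 40% = 100% of Selkirk, so Saoirse controls Selkirk.
In Orbis, Saoirse's side holds only 9%, not > 40%.
So Saoirse does not control Orbis.

No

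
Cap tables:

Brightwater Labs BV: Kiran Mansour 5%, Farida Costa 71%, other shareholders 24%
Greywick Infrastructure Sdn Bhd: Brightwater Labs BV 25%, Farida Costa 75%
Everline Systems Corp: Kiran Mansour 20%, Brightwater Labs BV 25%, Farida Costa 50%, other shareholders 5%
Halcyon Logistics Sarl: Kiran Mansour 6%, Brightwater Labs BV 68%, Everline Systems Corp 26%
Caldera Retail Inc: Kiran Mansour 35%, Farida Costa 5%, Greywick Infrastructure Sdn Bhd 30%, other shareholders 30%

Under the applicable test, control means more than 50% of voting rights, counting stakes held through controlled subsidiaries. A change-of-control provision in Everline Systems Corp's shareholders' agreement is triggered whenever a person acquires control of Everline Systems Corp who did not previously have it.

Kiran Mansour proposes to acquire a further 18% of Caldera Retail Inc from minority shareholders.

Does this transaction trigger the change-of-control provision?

No

The purchase changes only Kiran's holdings, so Kiran is the only person who could newly come to control Everline.
Kiran's largest direct stake is 35% in Caldera, which does not meet the threshold, so Kiran controls no company.
In Everline, Kiran's side holds only 20%, not > 50%.
So before the transaction, Kiran does not control Everline.
After the purchase, Kiran's direct stake in Caldera rises to 35% + 18% = 53%.
Kiran holds 53% of Caldera, so Kiran controls Caldera.
After the transaction, Kiran's side holds 20% of Everline, not > 50%, so Kiran still does not control Everline.
No new person acquires control, so the clause is not triggered.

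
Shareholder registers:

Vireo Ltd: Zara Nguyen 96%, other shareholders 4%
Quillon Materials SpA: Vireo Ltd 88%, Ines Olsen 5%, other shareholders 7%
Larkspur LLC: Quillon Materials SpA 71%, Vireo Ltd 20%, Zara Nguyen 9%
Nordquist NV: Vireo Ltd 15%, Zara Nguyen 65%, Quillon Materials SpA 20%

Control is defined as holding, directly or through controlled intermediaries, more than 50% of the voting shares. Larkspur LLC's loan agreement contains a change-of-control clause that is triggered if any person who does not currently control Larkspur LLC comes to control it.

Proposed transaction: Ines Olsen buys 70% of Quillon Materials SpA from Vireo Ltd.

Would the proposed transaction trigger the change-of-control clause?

The purchase adds only to Ines's holdings (Vireo's stake shrinks), so Ines is the only person who could newly come to control Larkspur.
Ines's largest direct stake is 5% in Quillon, which does not meet the threshold, so Ines controls no company.
Neither Ines nor any entity Ines controls holds any voting interest in Larkspur.
So before the transaction, Ines does not control Larkspur.
After the purchase, Ines's direct stake in Quillon rises to 5% + 70% = 75%, and Vireo's stake falls to 18%.
Ines holds 75% of Quillon, so Ines controls Quillon.
Quillon holds 71% of Larkspur, so Ines controls Larkspur.
Ines did not control Larkspur before and does after, so the clause is triggered.

Yes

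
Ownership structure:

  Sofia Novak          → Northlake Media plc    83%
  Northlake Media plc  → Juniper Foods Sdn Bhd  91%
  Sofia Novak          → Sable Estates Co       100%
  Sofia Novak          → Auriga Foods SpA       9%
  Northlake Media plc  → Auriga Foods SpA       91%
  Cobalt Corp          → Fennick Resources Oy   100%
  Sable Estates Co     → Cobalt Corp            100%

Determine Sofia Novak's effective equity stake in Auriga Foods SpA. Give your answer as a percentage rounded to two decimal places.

Sofia reaches Auriga along 2 paths.
Direct stake: 9% = 9%.
Via Northlake: 83% × 91% = 75.53%.
Total: 9% + 75.53% = 84.53%.

84.53%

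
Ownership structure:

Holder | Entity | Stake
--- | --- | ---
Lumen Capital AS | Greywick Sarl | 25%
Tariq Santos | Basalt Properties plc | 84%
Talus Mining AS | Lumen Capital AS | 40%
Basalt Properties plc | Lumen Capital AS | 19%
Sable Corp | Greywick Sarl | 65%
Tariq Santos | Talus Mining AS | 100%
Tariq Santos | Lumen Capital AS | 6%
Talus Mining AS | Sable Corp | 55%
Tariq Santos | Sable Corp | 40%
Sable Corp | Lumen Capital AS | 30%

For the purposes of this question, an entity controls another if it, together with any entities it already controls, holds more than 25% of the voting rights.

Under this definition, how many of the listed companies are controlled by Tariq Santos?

5

Tariq holds 100% of Talus, so Tariq controls Talus.
Tariq holds 84% of Basalt, so Tariq controls Basalt.
Tariq and Talus together hold 40% + 55% = 95% of Sable, so Tariq controls Sable.
Basalt and Sable and Talus and Tariq together hold 19% + 30% + 40% + 6% = 95% of Lumen, so Tariq controls Lumen.
Sable and Lumen together hold 65% + 25% = 90% of Greywick, so Tariq controls Greywick.
Tariq controls 5 companies.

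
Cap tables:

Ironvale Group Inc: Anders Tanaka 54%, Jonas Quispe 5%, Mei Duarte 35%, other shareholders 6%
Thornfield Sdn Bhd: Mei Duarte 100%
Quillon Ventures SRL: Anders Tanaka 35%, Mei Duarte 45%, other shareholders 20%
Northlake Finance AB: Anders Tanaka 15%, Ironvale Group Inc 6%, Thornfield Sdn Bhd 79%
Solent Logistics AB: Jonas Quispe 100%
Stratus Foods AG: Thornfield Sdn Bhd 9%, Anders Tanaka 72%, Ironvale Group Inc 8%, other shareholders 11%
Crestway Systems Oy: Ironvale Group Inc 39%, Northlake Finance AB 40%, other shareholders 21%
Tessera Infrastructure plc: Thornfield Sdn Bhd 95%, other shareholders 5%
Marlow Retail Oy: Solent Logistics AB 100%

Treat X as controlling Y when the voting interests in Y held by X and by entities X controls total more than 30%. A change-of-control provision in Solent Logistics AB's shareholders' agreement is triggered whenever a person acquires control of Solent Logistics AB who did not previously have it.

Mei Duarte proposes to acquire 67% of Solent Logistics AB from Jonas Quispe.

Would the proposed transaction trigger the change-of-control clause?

The purchase adds only to Mei's holdings (Jonas's stake shrinks), so Mei is the only person who could newly come to control Solent.
Mei holds 35% of Ironvale, so Mei controls Ironvale.
Mei holds 100% of Thornfield, so Mei controls Thornfield.
Mei holds 45% of Quillon, so Mei controls Quillon.
Ironvale and Thornfield together hold 6% + 79% = 85% of Northlake, so Mei controls Northlake.
Ironvale and Northlake together hold 39% + 40% = 79% of Crestway, so Mei controls Crestway.
Thornfield holds 95% of Tessera, so Mei controls Tessera.
Neither Mei nor any entity Mei controls holds any voting interest in Solent.
So before the transaction, Mei does not control Solent.
After the purchase, Mei holds 67% of Solent directly, and Jonas's stake falls to 33%.
Mei holds 67% of Solent, so Mei controls Solent.
Mei did not control Solent before and does after, so the clause is triggered.

Yes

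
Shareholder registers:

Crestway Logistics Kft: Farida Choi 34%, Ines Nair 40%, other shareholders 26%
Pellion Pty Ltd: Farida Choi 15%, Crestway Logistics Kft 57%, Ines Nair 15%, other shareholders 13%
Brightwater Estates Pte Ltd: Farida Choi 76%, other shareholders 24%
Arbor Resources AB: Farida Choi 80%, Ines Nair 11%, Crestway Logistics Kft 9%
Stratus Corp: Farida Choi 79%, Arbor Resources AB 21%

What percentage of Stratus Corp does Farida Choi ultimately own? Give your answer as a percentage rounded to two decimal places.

Farida reaches Stratus along 3 paths.
Direct stake: 79% = 79%.
Via Arbor: 80% × 21% = 16.8%.
Via Crestway → Arbor: 34% × 9% × 21% = 0.6426%.
Total: 79% + 16.8% + 0.6426% = 96.4426%.
Rounded: 96.44%.

96.44%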